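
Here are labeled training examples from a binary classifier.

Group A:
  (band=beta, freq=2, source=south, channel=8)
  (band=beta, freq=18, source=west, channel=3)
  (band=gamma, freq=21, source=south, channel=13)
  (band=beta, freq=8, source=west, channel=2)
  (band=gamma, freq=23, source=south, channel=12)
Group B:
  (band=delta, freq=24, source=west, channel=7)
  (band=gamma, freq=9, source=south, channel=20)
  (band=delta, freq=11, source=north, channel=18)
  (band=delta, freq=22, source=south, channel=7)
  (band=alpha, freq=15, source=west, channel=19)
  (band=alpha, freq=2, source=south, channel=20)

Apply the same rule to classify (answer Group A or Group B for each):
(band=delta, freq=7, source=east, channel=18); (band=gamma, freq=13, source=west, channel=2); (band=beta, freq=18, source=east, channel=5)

Group B, Group A, Group A

The classifier is using: channel ≠ 7 AND channel ≤ 13.
(band=delta, freq=7, source=east, channel=18): channel = 18, doesn't match → Group B.
(band=gamma, freq=13, source=west, channel=2): channel = 2, matches → Group A.
(band=beta, freq=18, source=east, channel=5): channel = 5, matches → Group A.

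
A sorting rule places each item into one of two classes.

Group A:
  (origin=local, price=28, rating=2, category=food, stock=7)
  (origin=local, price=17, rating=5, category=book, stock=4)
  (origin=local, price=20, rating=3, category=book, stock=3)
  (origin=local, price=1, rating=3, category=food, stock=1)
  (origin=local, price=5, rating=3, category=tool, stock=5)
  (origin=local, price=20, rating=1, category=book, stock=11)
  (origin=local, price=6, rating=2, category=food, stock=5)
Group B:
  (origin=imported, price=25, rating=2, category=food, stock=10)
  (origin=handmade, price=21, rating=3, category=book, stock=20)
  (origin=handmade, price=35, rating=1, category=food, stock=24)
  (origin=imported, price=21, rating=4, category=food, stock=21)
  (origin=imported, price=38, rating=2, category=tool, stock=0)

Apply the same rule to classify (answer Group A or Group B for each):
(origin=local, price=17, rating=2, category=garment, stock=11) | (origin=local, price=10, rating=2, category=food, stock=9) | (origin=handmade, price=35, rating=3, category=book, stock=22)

Group A, Group A, Group B

Rule: origin is local. This holds for each 'Group A' example and fails for each 'Group B' one.
Group A: (origin=local, price=17, rating=2, category=garment, stock=11), since origin is local. Group A: (origin=local, price=10, rating=2, category=food, stock=9), since origin is local. Group B: (origin=handmade, price=35, rating=3, category=book, stock=22), since origin is handmade.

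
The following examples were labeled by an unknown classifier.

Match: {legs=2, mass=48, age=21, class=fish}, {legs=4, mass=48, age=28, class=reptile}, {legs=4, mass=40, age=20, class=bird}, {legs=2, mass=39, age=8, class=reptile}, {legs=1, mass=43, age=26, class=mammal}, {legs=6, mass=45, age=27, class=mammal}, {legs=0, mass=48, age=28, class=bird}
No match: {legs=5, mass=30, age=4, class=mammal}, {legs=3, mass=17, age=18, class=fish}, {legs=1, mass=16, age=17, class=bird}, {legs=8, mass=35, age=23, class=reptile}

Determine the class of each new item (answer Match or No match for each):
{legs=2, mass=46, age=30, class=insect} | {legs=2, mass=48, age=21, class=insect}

Rule: mass ≥ 39. This holds for each 'Match' example and fails for each 'No match' one.
{legs=2, mass=46, age=30, class=insect}: mass = 46, satisfies this → Match. {legs=2, mass=48, age=21, class=insect}: mass = 48, satisfies this → Match.

Match, Match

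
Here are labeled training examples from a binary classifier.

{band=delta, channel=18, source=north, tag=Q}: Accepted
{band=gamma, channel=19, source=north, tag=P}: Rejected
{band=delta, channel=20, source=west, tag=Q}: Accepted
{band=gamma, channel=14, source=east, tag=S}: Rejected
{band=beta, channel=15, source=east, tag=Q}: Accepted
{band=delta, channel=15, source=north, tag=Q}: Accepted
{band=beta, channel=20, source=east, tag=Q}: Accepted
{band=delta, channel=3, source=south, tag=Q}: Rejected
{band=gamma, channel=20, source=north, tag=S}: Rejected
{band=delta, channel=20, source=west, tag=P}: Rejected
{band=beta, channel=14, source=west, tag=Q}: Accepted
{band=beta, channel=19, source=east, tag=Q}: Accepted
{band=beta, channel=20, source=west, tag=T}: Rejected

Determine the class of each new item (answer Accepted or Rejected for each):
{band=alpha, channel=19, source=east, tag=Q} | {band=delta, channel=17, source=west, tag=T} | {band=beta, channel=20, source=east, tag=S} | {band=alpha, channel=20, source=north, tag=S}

Accepted, Rejected, Rejected, Rejected

The common property of the 'Accepted' items is: tag is Q AND channel ≥ 14. No 'Rejected' item has it.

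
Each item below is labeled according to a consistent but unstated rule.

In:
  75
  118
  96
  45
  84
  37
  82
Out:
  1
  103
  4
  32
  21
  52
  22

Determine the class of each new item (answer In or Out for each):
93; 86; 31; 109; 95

Every 'In' example satisfies: digit sum ≥ 8. None of the 'Out' examples do.
93 — digit sum 9+3 = 12, hence In.
86 — digit sum 8+6 = 14, hence In.
31 — digit sum 3+1 = 4, hence Out.
109 — digit sum 1+0+9 = 10, hence In.
95 — digit sum 9+5 = 14, hence In.

In, In, Out, In, In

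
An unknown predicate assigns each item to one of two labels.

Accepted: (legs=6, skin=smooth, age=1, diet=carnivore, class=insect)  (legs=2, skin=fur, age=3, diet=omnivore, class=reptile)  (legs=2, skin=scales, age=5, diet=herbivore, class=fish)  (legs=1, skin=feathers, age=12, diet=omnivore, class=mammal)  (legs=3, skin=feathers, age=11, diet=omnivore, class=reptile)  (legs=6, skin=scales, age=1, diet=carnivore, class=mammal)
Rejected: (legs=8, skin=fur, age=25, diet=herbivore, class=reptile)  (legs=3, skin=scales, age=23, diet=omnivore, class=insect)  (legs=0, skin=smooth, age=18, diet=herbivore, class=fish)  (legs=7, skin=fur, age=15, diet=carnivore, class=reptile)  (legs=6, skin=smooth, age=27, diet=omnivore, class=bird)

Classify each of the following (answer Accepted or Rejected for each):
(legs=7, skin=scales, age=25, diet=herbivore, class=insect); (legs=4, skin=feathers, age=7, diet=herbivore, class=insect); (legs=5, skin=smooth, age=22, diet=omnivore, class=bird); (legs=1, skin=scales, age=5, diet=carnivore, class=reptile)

Rejected, Accepted, Rejected, Accepted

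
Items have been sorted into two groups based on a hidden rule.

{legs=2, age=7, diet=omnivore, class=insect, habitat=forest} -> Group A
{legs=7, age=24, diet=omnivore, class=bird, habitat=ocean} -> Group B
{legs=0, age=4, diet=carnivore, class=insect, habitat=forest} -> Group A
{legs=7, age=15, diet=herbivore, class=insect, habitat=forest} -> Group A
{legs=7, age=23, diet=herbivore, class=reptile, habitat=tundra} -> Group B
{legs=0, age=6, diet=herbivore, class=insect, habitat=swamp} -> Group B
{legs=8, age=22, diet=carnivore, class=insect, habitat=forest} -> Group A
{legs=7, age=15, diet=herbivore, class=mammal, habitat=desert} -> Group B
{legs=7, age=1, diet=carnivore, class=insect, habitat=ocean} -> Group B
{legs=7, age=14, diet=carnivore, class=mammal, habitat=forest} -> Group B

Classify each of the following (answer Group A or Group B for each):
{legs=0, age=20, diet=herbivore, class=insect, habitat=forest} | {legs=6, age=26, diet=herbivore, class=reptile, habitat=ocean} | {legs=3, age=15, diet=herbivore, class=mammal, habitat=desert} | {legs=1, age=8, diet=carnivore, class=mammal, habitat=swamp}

The rule appears to be: habitat is forest AND class is insect.
Group A: {legs=0, age=20, diet=herbivore, class=insect, habitat=forest}, since habitat is forest, class is insect.
Group B: {legs=6, age=26, diet=herbivore, class=reptile, habitat=ocean}, since habitat is ocean, class is reptile.
Group B: {legs=3, age=15, diet=herbivore, class=mammal, habitat=desert}, since habitat is desert, class is mammal.
Group B: {legs=1, age=8, diet=carnivore, class=mammal, habitat=swamp}, since habitat is swamp, class is mammal.

Group A, Group B, Group B, Group B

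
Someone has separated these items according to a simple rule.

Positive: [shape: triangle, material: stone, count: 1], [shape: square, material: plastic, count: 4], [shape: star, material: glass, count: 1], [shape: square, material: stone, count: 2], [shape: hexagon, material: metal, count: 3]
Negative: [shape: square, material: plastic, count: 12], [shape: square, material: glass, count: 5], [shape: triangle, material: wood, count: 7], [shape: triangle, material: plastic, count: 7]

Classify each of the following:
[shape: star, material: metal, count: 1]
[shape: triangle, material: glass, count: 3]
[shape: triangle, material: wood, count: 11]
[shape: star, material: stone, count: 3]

The classifier is using: count ≤ 4.
[shape: star, material: metal, count: 1]: Positive (count = 1). [shape: triangle, material: glass, count: 3]: Positive (count = 3). [shape: triangle, material: wood, count: 11]: Negative (count = 11). [shape: star, material: stone, count: 3]: Positive (count = 3).

Positive, Positive, Negative, Positive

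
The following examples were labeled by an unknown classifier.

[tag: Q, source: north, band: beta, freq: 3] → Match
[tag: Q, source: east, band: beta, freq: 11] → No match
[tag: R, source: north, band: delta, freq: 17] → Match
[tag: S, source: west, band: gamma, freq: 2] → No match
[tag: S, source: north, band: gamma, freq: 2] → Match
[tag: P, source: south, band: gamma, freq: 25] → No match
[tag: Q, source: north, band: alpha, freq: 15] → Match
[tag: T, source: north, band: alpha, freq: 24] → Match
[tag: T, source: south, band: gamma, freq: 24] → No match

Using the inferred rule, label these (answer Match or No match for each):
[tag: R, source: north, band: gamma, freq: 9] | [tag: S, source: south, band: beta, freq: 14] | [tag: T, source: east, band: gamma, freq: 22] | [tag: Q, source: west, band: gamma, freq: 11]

Match, No match, No match, No match

The common property of the 'Match' items is: source is north. No 'No match' item has it.
[tag: R, source: north, band: gamma, freq: 9] — source is north, hence Match. [tag: S, source: south, band: beta, freq: 14] — source is south, hence No match. [tag: T, source: east, band: gamma, freq: 22] — source is east, hence No match. [tag: Q, source: west, band: gamma, freq: 11] — source is west, hence No match.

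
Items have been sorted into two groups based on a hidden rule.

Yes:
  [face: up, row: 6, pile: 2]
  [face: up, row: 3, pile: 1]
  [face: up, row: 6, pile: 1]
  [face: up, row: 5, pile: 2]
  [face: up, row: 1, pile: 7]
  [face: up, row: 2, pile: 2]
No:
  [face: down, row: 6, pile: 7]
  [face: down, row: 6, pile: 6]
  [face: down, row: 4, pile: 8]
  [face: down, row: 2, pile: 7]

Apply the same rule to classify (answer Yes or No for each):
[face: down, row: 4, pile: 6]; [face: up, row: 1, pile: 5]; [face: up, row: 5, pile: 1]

No, Yes, Yes

Rule: face is up. This holds for each 'Yes' example and fails for each 'No' one.
[face: down, row: 4, pile: 6]: face is down, doesn't match → No. [face: up, row: 1, pile: 5]: face is up, fits → Yes. [face: up, row: 5, pile: 1]: face is up, fits → Yes.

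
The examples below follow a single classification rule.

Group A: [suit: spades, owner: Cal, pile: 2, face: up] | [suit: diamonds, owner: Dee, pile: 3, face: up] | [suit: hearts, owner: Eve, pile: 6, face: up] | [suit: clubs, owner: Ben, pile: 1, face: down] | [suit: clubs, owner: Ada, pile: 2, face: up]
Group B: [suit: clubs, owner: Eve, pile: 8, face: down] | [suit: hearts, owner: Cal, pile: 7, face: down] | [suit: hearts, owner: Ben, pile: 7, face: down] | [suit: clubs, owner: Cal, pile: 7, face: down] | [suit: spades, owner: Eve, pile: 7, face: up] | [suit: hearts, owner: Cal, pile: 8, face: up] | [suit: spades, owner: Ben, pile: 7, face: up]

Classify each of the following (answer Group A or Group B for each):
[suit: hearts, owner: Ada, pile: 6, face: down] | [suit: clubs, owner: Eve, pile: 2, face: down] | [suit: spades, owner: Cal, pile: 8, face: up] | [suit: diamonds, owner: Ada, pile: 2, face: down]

Group A, Group A, Group B, Group A

The common property of the 'Group A' items is: pile ≤ 6. No 'Group B' item has it.
Group A: [suit: hearts, owner: Ada, pile: 6, face: down], since pile = 6. Group A: [suit: clubs, owner: Eve, pile: 2, face: down], since pile = 2. Group B: [suit: spades, owner: Cal, pile: 8, face: up], since pile = 8. Group A: [suit: diamonds, owner: Ada, pile: 2, face: down], since pile = 2.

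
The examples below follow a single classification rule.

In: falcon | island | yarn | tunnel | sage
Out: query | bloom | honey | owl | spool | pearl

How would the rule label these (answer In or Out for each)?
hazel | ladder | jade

Out, In, In

The common property of the 'In' items is: even length. No 'Out' item has it.
hazel — length 5, hence Out.
ladder — length 6, hence In.
jade — length 4, hence In.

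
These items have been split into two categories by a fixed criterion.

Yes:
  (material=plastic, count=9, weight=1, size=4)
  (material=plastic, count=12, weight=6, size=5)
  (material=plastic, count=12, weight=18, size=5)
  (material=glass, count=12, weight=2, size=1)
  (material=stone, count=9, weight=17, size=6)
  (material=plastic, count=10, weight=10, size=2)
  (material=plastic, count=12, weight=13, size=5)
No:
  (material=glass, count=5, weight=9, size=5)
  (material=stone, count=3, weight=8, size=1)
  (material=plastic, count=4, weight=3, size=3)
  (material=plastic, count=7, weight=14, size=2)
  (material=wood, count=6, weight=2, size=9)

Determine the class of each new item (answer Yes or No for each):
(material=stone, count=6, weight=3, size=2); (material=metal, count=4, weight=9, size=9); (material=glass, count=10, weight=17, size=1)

No, No, Yes

The classifier is using: count ≥ 9.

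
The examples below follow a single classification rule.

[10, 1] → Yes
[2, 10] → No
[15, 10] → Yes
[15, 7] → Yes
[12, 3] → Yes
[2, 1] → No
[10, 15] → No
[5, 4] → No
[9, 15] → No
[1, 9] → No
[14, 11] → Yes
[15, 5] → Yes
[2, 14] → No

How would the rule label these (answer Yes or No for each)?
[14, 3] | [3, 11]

Yes, No

'Yes' ⟺ first > second AND sum ≥ 10.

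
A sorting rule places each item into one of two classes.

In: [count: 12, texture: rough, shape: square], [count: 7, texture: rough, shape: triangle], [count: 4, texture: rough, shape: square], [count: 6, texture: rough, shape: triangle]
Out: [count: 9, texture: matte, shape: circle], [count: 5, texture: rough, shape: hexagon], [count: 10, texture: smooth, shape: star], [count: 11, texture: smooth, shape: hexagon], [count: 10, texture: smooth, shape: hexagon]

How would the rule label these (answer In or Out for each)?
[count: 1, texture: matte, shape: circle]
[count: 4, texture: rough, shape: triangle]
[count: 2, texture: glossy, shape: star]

Rule: shape is square OR shape is triangle. This holds for each 'In' example and fails for each 'Out' one.
Out: [count: 1, texture: matte, shape: circle], since shape is circle. In: [count: 4, texture: rough, shape: triangle], since shape is triangle. Out: [count: 2, texture: glossy, shape: star], since shape is star.

Out, In, Out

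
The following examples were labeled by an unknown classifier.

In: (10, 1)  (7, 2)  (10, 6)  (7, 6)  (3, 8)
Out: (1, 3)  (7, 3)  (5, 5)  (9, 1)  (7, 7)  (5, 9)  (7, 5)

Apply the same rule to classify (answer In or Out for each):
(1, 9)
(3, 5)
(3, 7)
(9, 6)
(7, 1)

The distinguishing property — product is even — holds for all the 'In' cases and none of the 'Out' cases.
(1, 9): 1·9 = 9, lacks this property → Out. (3, 5): 3·5 = 15, lacks this property → Out. (3, 7): 3·7 = 21, lacks this property → Out. (9, 6): 9·6 = 54, checks out → In. (7, 1): 7·1 = 7, lacks this property → Out.

Out, Out, Out, In, Out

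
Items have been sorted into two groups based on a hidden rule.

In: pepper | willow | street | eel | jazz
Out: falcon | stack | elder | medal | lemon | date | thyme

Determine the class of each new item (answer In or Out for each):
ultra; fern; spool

The rule appears to be: has a double letter.
ultra — no doubled letter, hence Out.
fern — no doubled letter, hence Out.
spool — 'oo' doubled, hence In.

Out, Out, In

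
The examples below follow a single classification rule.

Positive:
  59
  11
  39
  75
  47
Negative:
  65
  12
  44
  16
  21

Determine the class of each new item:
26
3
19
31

Negative, Positive, Positive, Positive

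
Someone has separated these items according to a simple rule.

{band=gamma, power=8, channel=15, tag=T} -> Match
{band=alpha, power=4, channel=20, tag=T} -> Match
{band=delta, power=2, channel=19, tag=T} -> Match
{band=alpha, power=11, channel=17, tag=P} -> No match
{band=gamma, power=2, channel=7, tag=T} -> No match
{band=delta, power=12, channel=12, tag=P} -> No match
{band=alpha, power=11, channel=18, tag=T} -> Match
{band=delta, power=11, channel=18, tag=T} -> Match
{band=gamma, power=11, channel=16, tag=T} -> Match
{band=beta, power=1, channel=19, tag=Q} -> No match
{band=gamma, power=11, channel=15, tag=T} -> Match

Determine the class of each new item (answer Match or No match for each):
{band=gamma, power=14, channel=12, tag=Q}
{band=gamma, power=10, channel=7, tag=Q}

No match, No match

The pattern is that an item is 'Match' exactly when: tag is T AND channel ≥ 12.
No match: {band=gamma, power=14, channel=12, tag=Q}, since tag is Q, channel = 12. No match: {band=gamma, power=10, channel=7, tag=Q}, since tag is Q, channel = 7.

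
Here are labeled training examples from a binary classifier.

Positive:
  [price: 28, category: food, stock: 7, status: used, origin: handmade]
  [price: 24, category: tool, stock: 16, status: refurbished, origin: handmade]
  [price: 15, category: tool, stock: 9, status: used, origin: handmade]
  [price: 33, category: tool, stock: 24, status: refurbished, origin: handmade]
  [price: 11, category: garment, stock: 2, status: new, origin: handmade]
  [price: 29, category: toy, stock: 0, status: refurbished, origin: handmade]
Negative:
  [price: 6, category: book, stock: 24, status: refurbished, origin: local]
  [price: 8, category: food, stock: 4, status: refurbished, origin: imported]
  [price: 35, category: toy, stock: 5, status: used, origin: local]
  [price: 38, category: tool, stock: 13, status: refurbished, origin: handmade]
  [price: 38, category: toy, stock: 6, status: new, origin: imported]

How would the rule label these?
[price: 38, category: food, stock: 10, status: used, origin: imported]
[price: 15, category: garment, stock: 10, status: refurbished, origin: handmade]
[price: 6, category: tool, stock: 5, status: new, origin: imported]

The distinguishing property — origin is handmade AND price ≤ 33 — holds for all the 'Positive' cases and none of the 'Negative' cases.

Negative, Positive, Negative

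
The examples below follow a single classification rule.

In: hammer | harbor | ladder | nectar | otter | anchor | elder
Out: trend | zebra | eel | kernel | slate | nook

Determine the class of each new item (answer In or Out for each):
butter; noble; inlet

In, Out, Out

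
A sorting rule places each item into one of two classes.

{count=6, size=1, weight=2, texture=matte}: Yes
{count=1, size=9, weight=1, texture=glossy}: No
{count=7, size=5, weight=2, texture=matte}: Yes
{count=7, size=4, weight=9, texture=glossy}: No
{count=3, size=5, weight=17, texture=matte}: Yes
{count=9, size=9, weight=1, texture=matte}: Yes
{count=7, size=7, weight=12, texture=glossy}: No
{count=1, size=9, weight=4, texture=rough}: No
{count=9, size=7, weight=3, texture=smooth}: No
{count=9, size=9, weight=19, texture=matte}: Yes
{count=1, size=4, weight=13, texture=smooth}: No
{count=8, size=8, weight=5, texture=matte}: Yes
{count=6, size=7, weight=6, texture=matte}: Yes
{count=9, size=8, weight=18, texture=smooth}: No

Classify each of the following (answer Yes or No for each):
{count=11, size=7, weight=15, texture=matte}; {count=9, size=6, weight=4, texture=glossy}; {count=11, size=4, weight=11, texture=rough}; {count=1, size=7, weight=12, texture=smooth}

Yes, No, No, No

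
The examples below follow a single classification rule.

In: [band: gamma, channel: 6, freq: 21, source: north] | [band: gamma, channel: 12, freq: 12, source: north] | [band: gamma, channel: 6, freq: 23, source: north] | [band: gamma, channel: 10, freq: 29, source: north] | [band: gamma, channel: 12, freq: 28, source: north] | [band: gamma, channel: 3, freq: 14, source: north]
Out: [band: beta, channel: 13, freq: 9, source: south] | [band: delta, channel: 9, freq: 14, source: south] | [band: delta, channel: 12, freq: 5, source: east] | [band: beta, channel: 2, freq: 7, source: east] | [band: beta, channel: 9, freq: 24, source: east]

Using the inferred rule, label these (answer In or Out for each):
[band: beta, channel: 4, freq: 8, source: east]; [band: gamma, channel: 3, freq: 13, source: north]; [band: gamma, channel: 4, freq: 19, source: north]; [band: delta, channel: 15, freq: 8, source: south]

The common property of the 'In' items is: band is gamma. No 'Out' item has it.
[band: beta, channel: 4, freq: 8, source: east] — band is beta, hence Out. [band: gamma, channel: 3, freq: 13, source: north] — band is gamma, hence In. [band: gamma, channel: 4, freq: 19, source: north] — band is gamma, hence In. [band: delta, channel: 15, freq: 8, source: south] — band is delta, hence Out.

Out, In, In, Out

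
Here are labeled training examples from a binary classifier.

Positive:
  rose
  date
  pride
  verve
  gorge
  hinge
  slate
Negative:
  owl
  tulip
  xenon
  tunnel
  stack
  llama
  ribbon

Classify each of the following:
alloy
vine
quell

Negative, Positive, Negative

The classifier is using: ends with 'e'.
alloy: Negative (ends with 'y').
vine: Positive (ends with 'e').
quell: Negative (ends with 'l').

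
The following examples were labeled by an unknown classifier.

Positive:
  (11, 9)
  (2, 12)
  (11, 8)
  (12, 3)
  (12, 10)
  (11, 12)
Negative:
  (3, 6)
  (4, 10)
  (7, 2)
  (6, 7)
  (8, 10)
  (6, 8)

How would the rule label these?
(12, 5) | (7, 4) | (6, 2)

Positive, Negative, Negative

The classifier is using: max ≥ 11.
(12, 5): max 12 — has this property, so Positive. (7, 4): max 7 — fails this test, so Negative. (6, 2): max 6 — fails this test, so Negative.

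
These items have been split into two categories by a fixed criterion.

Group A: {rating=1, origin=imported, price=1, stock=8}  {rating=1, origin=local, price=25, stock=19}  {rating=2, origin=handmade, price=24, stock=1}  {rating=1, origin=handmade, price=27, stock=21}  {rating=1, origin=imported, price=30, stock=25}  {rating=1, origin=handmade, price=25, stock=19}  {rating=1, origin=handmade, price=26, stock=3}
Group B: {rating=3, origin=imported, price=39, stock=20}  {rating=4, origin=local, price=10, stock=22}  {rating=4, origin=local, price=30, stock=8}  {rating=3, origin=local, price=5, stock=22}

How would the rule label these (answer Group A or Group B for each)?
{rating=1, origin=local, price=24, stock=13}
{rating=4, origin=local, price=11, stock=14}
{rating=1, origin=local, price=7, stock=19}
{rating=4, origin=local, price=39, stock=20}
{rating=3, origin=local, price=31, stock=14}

Group A, Group B, Group A, Group B, Group B

A rule that fits every label: rating ≤ 2 — true of each 'Group A' example, false of each 'Group B' one.
{rating=1, origin=local, price=24, stock=13} — rating = 1, hence Group A. {rating=4, origin=local, price=11, stock=14} — rating = 4, hence Group B. {rating=1, origin=local, price=7, stock=19} — rating = 1, hence Group A. {rating=4, origin=local, price=39, stock=20} — rating = 4, hence Group B. {rating=3, origin=local, price=31, stock=14} — rating = 3, hence Group B.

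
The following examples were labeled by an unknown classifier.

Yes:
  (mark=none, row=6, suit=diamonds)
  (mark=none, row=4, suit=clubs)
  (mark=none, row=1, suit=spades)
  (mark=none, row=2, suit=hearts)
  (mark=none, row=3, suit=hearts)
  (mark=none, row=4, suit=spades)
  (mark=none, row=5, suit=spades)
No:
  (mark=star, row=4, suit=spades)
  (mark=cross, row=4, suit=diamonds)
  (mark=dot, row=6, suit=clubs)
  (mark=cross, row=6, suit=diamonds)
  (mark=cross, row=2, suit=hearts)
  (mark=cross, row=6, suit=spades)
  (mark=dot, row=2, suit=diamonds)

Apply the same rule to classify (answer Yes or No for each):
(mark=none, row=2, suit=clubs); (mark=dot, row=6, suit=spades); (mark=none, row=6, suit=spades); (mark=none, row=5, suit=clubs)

Yes, No, Yes, Yes

Checking candidate rules against both groups, what survives is: mark is none.
(mark=none, row=2, suit=clubs): mark is none, matches → Yes. (mark=dot, row=6, suit=spades): mark is dot, doesn't match → No. (mark=none, row=6, suit=spades): mark is none, matches → Yes. (mark=none, row=5, suit=clubs): mark is none, matches → Yes.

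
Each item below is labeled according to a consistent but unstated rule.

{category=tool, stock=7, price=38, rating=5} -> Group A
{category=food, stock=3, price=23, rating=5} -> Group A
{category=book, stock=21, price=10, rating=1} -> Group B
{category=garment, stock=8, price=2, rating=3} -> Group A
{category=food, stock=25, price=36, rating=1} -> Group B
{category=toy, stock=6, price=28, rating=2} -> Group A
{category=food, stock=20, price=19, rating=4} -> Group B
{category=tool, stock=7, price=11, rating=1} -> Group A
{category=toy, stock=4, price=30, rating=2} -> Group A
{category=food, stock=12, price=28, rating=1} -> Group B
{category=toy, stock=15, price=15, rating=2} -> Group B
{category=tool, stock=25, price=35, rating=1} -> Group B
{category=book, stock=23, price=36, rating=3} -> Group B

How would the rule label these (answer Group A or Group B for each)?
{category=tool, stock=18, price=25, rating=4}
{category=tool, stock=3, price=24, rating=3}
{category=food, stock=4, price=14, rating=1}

Group B, Group A, Group A

The distinguishing property — stock ≤ 8 — holds for all the 'Group A' cases and none of the 'Group B' cases.
{category=tool, stock=18, price=25, rating=4} — stock = 18, hence Group B.
{category=tool, stock=3, price=24, rating=3} — stock = 3, hence Group A.
{category=food, stock=4, price=14, rating=1} — stock = 4, hence Group A.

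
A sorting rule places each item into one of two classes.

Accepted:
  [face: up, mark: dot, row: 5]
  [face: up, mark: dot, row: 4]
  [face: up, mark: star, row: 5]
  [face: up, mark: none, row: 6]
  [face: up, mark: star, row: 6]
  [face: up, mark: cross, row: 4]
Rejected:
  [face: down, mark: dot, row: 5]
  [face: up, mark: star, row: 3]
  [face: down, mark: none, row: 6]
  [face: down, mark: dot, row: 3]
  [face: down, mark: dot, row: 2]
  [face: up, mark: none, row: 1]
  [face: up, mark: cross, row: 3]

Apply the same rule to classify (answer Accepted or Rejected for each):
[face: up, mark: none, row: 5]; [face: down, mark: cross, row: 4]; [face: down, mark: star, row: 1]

Accepted, Rejected, Rejected

All 'Accepted' examples share one property — face is up AND row ≥ 4 — and every 'Rejected' example lacks it.
[face: up, mark: none, row: 5]: face is up, row = 5 — satisfies this, so Accepted. [face: down, mark: cross, row: 4]: face is down, row = 4 — fails this test, so Rejected. [face: down, mark: star, row: 1]: face is down, row = 1 — fails this test, so Rejected.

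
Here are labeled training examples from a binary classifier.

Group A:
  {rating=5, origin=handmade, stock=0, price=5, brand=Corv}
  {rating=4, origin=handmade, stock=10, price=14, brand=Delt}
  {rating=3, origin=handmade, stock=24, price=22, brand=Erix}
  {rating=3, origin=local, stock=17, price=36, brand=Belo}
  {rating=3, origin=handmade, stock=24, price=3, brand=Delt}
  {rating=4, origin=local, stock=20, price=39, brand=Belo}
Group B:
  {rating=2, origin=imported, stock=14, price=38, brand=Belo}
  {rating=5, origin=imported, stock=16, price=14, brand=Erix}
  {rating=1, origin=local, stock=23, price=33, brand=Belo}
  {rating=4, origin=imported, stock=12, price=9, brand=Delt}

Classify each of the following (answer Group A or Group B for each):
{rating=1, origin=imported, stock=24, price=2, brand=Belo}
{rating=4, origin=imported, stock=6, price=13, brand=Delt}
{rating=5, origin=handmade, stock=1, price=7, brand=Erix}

Group B, Group B, Group A

All 'Group A' examples share one property — origin is not imported AND rating ≥ 2 — and every 'Group B' example lacks it.
{rating=1, origin=imported, stock=24, price=2, brand=Belo}: Group B (origin is imported, rating = 1).
{rating=4, origin=imported, stock=6, price=13, brand=Delt}: Group B (origin is imported, rating = 4).
{rating=5, origin=handmade, stock=1, price=7, brand=Erix}: Group A (origin is handmade, rating = 5).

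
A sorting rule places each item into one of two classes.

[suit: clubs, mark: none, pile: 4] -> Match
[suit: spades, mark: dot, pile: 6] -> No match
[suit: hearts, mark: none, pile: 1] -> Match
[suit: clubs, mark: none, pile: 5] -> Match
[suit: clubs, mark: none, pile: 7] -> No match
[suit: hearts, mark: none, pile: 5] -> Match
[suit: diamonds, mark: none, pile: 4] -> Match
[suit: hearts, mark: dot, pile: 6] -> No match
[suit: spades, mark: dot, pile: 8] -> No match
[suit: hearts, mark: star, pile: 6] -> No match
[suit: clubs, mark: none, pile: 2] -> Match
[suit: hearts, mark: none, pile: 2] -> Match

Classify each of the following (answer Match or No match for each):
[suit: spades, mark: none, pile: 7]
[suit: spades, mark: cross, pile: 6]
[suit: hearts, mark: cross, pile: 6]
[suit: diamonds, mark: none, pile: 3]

Rule: pile ≤ 5. This holds for each 'Match' example and fails for each 'No match' one.

No match, No match, No match, Match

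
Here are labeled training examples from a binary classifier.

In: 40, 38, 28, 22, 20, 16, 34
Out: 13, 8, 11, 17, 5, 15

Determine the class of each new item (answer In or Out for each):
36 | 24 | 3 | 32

In, In, Out, In

The pattern is that an item is 'In' exactly when: even AND at least 11.
36: 36 is even, 36 ≥ 11 — meets the rule, so In. 24: 24 is even, 24 ≥ 11 — meets the rule, so In. 3: 3 is odd, 3 < 11 — fails the rule, so Out. 32: 32 is even, 32 ≥ 11 — meets the rule, so In.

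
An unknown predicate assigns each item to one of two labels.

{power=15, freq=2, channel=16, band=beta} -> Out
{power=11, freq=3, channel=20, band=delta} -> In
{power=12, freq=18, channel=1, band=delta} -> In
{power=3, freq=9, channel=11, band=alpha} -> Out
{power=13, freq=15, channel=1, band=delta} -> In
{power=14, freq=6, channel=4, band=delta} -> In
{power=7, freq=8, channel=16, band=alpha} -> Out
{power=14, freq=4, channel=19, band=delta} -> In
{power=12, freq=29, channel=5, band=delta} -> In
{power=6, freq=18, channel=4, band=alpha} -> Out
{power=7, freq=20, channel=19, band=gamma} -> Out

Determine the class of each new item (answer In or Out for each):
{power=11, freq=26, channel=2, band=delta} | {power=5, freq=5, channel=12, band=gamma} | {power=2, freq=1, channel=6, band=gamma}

In, Out, Out

The distinguishing property — band is delta — holds for all the 'In' cases and none of the 'Out' cases.
{power=11, freq=26, channel=2, band=delta} — band is delta, hence In. {power=5, freq=5, channel=12, band=gamma} — band is gamma, hence Out. {power=2, freq=1, channel=6, band=gamma} — band is gamma, hence Out.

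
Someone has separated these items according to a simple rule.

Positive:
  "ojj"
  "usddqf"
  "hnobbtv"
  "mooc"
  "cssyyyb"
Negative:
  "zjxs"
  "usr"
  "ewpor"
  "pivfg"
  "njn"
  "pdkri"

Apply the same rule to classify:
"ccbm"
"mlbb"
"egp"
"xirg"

The common property of the 'Positive' items is: has a double letter. No 'Negative' item has it.
"ccbm": 'cc' doubled — satisfies this, so Positive.
"mlbb": 'bb' doubled — satisfies this, so Positive.
"egp": no doubled letter — doesn't match, so Negative.
"xirg": no doubled letter — doesn't match, so Negative.

Positive, Positive, Negative, Negative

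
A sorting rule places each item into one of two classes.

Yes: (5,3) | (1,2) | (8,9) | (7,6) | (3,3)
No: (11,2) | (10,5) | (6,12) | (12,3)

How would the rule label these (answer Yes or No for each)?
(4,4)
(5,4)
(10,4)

'Yes' ⟺ max ≤ 9.

Yes, Yes, No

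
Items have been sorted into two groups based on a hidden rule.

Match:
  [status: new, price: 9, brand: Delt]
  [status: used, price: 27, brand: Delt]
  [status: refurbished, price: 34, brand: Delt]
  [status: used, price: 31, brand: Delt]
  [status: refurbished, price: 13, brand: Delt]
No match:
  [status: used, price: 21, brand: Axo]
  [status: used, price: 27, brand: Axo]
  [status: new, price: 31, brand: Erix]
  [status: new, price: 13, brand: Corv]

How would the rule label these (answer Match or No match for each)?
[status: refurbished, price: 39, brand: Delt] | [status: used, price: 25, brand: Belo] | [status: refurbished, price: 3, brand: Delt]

Match, No match, Match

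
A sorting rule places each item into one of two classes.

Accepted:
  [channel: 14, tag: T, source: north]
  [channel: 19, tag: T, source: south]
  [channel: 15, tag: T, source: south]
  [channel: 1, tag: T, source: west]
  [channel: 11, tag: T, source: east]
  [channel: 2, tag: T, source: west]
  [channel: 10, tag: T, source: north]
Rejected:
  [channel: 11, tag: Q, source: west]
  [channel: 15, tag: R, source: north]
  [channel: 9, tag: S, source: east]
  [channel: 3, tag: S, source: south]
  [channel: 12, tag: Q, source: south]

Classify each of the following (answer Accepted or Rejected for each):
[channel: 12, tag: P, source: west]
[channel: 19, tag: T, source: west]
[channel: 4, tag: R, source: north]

Rejected, Accepted, Rejected

The classifier is using: tag is T.
[channel: 12, tag: P, source: west]: tag is P — does not satisfy this, so Rejected. [channel: 19, tag: T, source: west]: tag is T — checks out, so Accepted. [channel: 4, tag: R, source: north]: tag is R — does not satisfy this, so Rejected.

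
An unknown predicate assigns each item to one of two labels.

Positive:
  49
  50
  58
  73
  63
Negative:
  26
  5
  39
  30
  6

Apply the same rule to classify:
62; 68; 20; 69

Positive, Positive, Negative, Positive

Every 'Positive' example satisfies: at least 49. None of the 'Negative' examples do.
62: 62 ≥ 49, satisfies this → Positive. 68: 68 ≥ 49, satisfies this → Positive. 20: 20 < 49, does not satisfy this → Negative. 69: 69 ≥ 49, satisfies this → Positive.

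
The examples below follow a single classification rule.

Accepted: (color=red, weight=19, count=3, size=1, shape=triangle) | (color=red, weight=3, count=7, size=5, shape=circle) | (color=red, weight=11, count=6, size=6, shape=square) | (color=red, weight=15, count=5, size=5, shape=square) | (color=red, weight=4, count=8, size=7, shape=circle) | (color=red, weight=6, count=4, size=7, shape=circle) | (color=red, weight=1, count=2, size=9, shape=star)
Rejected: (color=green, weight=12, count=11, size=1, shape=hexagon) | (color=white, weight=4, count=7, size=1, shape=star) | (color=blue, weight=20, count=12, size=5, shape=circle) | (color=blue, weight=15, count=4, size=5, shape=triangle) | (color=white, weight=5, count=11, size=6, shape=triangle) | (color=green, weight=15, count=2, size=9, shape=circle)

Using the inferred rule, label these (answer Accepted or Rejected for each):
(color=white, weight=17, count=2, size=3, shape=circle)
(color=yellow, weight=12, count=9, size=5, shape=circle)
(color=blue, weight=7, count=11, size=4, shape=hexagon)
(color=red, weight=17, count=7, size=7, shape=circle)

Rejected, Rejected, Rejected, Accepted

The simplest hypothesis consistent with all the labels is: color is red.
(color=white, weight=17, count=2, size=3, shape=circle): color is white — lacks this property, so Rejected.
(color=yellow, weight=12, count=9, size=5, shape=circle): color is yellow — lacks this property, so Rejected.
(color=blue, weight=7, count=11, size=4, shape=hexagon): color is blue — lacks this property, so Rejected.
(color=red, weight=17, count=7, size=7, shape=circle): color is red — has this property, so Accepted.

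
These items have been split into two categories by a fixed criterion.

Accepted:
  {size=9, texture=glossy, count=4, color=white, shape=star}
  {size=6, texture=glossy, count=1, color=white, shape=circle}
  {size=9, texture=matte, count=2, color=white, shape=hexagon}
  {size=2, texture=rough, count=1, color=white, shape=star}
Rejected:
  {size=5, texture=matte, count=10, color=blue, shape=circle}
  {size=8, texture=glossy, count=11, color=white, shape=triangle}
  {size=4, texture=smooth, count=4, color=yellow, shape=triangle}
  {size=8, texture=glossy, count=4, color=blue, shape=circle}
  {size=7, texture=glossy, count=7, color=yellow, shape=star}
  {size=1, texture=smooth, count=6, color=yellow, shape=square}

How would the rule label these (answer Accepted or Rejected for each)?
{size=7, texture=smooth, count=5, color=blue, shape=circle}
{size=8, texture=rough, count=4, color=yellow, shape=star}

The simplest hypothesis consistent with all the labels is: color is white AND count ≤ 4.

Rejected, Rejected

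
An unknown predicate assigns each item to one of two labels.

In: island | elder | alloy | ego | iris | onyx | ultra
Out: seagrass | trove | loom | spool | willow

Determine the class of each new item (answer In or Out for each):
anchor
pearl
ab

In, Out, In

The common property of the 'In' items is: starts with a vowel. No 'Out' item has it.
anchor: starts with 'a' — meets the rule, so In.
pearl: starts with 'p' — fails this test, so Out.
ab: starts with 'a' — meets the rule, so In.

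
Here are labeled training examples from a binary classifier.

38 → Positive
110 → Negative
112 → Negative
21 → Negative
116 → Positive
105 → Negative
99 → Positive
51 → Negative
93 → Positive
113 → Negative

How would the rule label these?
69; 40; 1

Positive, Negative, Negative

The classifier is using: digit sum ≥ 7.
69: digit sum 6+9 = 15, fits → Positive.
40: digit sum 4+0 = 4, fails the rule → Negative.
1: digit sum 1, fails the rule → Negative.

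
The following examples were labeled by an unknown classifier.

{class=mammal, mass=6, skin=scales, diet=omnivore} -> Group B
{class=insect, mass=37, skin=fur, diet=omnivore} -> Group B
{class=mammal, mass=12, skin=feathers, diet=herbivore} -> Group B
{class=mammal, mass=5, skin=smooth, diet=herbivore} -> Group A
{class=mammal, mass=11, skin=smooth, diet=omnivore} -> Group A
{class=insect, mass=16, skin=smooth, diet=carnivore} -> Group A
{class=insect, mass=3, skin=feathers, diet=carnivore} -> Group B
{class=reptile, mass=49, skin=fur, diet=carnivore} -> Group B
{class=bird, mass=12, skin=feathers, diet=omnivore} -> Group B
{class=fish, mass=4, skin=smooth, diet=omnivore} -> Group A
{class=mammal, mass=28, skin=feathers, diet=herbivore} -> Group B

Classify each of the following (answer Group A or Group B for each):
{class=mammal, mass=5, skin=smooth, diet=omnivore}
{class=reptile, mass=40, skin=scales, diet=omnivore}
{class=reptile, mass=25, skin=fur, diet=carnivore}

The common property of the 'Group A' items is: skin is smooth. No 'Group B' item has it.
Group A: {class=mammal, mass=5, skin=smooth, diet=omnivore}, since skin is smooth.
Group B: {class=reptile, mass=40, skin=scales, diet=omnivore}, since skin is scales.
Group B: {class=reptile, mass=25, skin=fur, diet=carnivore}, since skin is fur.

Group A, Group B, Group B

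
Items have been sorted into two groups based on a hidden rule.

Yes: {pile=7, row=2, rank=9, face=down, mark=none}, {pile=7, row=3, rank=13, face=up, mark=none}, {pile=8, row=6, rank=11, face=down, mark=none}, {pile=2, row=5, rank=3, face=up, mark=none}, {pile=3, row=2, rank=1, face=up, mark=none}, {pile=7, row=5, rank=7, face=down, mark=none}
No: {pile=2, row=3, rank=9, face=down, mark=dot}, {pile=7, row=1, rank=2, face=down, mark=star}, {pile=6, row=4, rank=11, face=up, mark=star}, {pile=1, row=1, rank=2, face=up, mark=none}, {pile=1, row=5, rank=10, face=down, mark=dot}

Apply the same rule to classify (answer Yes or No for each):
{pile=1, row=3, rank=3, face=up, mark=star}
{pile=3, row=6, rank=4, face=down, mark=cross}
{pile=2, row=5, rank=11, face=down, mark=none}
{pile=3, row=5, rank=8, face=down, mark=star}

No, No, Yes, No

Rule: mark is none AND row ≥ 2. This holds for each 'Yes' example and fails for each 'No' one.
{pile=1, row=3, rank=3, face=up, mark=star}: mark is star, row = 3 — fails this test, so No.
{pile=3, row=6, rank=4, face=down, mark=cross}: mark is cross, row = 6 — fails this test, so No.
{pile=2, row=5, rank=11, face=down, mark=none}: mark is none, row = 5 — satisfies this, so Yes.
{pile=3, row=5, rank=8, face=down, mark=star}: mark is star, row = 5 — fails this test, so No.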